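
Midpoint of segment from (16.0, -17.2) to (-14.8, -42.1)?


Mx = (16.0 - 14.8)/2 = 1.2/2 = 0.6000
My = (-17.2 - 42.1)/2 = -59.3/2 = -29.6500

(0.6000, -29.6500)


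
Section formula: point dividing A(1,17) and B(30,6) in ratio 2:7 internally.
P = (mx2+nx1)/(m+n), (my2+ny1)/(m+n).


Px = (2*30 + 7*1)/9 = 67/9 = 7.4444
Py = (2*6 + 7*17)/9 = 131/9 = 14.5556

P = (7.4444, 14.5556)


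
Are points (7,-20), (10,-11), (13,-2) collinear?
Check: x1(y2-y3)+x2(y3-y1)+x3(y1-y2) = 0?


7*(-11+ 2) + 10*(-2+ 20) + 13*(-20+ 11)
= -63 + 180 - 117 = 0

Yes, collinear (determinant = 0)


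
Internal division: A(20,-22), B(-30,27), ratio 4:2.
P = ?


Px = (4*(-30) + 2*20)/6 = -80/6 = -13.3333
Py = (4*27 + 2*(-22))/6 = 64/6 = 10.6667

P = (-13.3333, 10.6667)


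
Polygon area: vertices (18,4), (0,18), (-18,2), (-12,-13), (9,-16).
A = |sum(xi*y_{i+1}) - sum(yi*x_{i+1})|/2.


sum(xi*y_{i+1}) = 18*18 + 0*2 - 18*(-13) - 12*(-16) + 9*4 = 786
sum(yi*x_{i+1}) = 4*0 + 18*(-18) + 2*(-12) - 13*9 - 16*18 = -753
Area = |786 + 753|/2 = 1539/2 = 769.5000

769.5000 sq units


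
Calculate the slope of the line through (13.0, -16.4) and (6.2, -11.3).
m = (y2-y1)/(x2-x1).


dy = -11.3 + 16.4 = 5.1
dx = 6.2 - 13.0 = -6.8
m = 5.1/(-6.8) = -0.7500

m = -0.7500


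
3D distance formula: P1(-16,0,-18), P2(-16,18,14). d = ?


dx=0, dy=18, dz=32
d = sqrt(0+324+1024) = sqrt(1348) = 36.7151

36.7151


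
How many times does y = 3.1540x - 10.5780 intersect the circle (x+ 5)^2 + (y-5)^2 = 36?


Substitute y = 3.1540x - 10.5780: (x+ 5)^2 + (3.1540x- 10.5780-5)^2 = 36
Expand to Ax^2 + Bx + C = 0, where b-k = -15.578
A = 1+m^2 = 10.947716
B = 2(m(b-k) - h) = 2(3.1540*(-15.578) + 5) = -88.266024
C = h^2 + (b-k)^2 - r^2 = 25 + 242.674084 - 36 = 231.674084
disc = B^2-4AC = 7790.8910 - 10145.2083 = -2354.3173
disc < 0

0 intersection points


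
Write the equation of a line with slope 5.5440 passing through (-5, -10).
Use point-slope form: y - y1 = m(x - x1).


y + 10 = 5.5440(x + 5)
y = 5.5440x - 10 - 5.5440*(-5)
y = 5.5440x + 17.7200

y = 5.5440x + 17.7200


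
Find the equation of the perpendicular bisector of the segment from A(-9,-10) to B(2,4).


Midpoint = (-3.5, -3)
Slope of AB = dy/dx = 14/11 = 1.2727
Perp slope = -dx/dy = -11/14 = -0.7857
b = My - (perp slope)*Mx = -3 + (11*(-3.5))/14 = -3 - 2.7500 = -5.7500

y = -0.7857x - 5.7500


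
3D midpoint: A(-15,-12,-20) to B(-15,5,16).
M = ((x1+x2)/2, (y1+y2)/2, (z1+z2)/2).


Mx = (-15- 15)/2 = -15.0000
My = (-12+5)/2 = -3.5000
Mz = (-20+16)/2 = -2.0000

M = (-15.0000, -3.5000, -2.0000)


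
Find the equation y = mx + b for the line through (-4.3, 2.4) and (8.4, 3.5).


m = (1.1)/(12.7) = 0.0866
b = y1 - m*x1 = 2.4 - (1.1*(-4.3))/(12.7) = 2.4 + 0.3724 = 2.7724

y = 0.0866x + 2.7724


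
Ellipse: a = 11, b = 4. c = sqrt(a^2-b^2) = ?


c^2 = 11^2 - 4^2 = 121 - 16 = 105
c = sqrt(105) = 10.2470

c = 10.2470


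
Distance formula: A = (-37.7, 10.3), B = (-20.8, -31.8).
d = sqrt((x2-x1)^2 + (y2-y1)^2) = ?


dx = -20.8 + 37.7 = 16.9
dy = -31.8 - 10.3 = -42.1
d = sqrt(285.61 + 1772.41) = sqrt(2058.02) = 45.3654

45.3654


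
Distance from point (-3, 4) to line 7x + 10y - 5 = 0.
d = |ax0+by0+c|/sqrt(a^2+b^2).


|7*(-3) + 10*4 - 5| = |14| = 14
sqrt(49 + 100) = sqrt(149) = 12.2066
d = 14/sqrt(149) = 1.1469

1.1469


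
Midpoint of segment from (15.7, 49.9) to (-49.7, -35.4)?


Mx = (15.7 - 49.7)/2 = -34.0/2 = -17.0000
My = (49.9 - 35.4)/2 = 14.5/2 = 7.2500

(-17.0000, 7.2500)


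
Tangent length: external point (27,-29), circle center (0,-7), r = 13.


d = sqrt((27-0)^2 + (-29+ 7)^2) = sqrt(729+484) = 34.8281
L = sqrt(1213.0000 - 169) = sqrt(1044.0000) = 32.3110

32.3110


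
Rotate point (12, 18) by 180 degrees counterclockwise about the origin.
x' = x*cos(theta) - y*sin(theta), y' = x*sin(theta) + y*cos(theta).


cos(180) = -1, sin(180) = 0
x' = 12*(-1) - 18*0 = -12
y' = 12*0 + 18*(-1) = -18

(-12, -18)


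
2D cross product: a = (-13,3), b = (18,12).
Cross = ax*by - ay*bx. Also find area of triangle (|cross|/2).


cross = -13*12 - 3*18 = -156 - 54 = -210
Triangle area = |-210|/2 = 210/2 = 105.0000

cross = -210, triangle area = 105.0000


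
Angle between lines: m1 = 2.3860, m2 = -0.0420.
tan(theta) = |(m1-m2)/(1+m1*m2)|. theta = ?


m1-m2 = 2.428
1+m1*m2 = 0.899788
tan(theta) = |2.428/0.899788| = 2.698413
theta = arctan(|2.428/0.899788|) = 69.6659 degrees (acute angle)

69.6659 degrees


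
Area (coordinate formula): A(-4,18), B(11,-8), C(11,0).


-4*(-8-0) = 32
11*(0-18) = -198
11*(18+ 8) = 286
sum = 120
Area = |120|/2 = 60.0000

60.0000 sq units


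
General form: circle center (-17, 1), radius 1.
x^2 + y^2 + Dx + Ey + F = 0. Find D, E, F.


(x+ 17)^2 + (y-1)^2 = 1^2
D = -2h = 34, E = -2k = -2
F = h^2+k^2-r^2 = 289+1-1 = 289

D = 34, E = -2, F = 289


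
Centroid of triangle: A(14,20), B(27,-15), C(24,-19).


Gx = (14+27+24)/3 = 65/3 = 21.6667
Gy = (20- 15- 19)/3 = -14/3 = -4.6667

G = (21.6667, -4.6667)


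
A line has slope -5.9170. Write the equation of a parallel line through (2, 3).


Parallel lines have equal slopes.
m2 = -5.9170
b2 = 3 + 5.9170*2 = 14.8340

y = -5.9170x + 14.8340


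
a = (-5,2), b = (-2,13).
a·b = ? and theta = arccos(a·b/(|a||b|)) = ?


a·b = -5*(-2) + 2*13 = 10 + 26 = 36
|a| = sqrt(25+4) = 5.3852
|b| = sqrt(4+169) = 13.1529
cos(theta) = 36/(sqrt(29)*sqrt(173)) = 36/sqrt(5017) = 0.508254
theta = arccos(36/sqrt(5017)) = 59.4524 degrees

a·b = 36, theta = 59.4524 deg


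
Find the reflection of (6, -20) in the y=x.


Reflection rule for y=x: (y, x)
(6, -20) -> (-20, 6)

(-20, 6)


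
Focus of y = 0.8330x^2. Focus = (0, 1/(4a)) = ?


a = 0.8330
4a = 3.3320
focus = (0, 1/3.3320) = (0, 0.3001)

Focus = (0, 0.3001)


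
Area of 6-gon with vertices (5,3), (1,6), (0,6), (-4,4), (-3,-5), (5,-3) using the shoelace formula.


sum(xi*y_{i+1}) = 5*6 + 1*6 + 0*4 - 4*(-5) - 3*(-3) + 5*3 = 80
sum(yi*x_{i+1}) = 3*1 + 6*0 + 6*(-4) + 4*(-3) - 5*5 - 3*5 = -73
Area = |80 + 73|/2 = 153/2 = 76.5000

76.5000 sq units


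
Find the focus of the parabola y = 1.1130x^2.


a = 1.1130
4a = 4.4520
focus = (0, 1/4.4520) = (0, 0.2246)

Focus = (0, 0.2246)


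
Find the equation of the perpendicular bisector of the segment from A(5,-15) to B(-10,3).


Midpoint = (-2.5, -6)
Slope of AB = dy/dx = 18/(-15) = -1.2000
Perp slope = -dx/dy = 15/18 = 0.8333
b = My - (perp slope)*Mx = -6 + (-15*(-2.5))/18 = -6 + 2.0833 = -3.9167

y = 0.8333x - 3.9167


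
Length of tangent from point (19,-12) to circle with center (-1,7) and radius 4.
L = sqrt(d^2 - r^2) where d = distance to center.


d = sqrt((19+ 1)^2 + (-12-7)^2) = sqrt(400+361) = 27.5862
L = sqrt(761.0000 - 16) = sqrt(745.0000) = 27.2947

27.2947


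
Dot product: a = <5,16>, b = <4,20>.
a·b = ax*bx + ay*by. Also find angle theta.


a·b = 5*4 + 16*20 = 20 + 320 = 340
|a| = sqrt(25+256) = 16.7631
|b| = sqrt(16+400) = 20.3961
cos(theta) = 340/(sqrt(281)*sqrt(416)) = 340/sqrt(116896) = 0.994441
theta = arccos(340/sqrt(116896)) = 6.0441 degrees

a·b = 340, theta = 6.0441 deg


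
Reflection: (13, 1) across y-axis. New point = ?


Reflection rule for y-axis: (-x, y)
(13, 1) -> (-13, 1)

(-13, 1)


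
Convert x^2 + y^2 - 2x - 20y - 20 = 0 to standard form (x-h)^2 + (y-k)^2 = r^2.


h = -D/2 = 2/2 = 1
k = -E/2 = 20/2 = 10
r^2 = h^2 + k^2 - F = 1 + 100 + 20 = 121
r = 11

Center (1, 10), radius = 11


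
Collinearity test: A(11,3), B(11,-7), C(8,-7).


11*(-7+ 7) + 11*(-7-3) + 8*(3+ 7)
= 0 - 110 + 80 = -30

No, not collinear (determinant = -30)


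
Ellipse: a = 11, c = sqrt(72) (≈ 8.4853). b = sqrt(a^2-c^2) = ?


b^2 = 11^2 - (sqrt(72))^2 = 121 - 72 = 49
b = sqrt(49) = 7

b = 7


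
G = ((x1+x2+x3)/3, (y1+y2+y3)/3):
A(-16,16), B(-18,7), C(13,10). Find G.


Gx = (-16- 18+13)/3 = -21/3 = -7.0000
Gy = (16+7+10)/3 = 33/3 = 11.0000

G = (-7.0000, 11.0000)


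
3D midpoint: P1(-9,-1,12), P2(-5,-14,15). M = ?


Mx = (-9- 5)/2 = -7.0000
My = (-1- 14)/2 = -7.5000
Mz = (12+15)/2 = 13.5000

M = (-7.0000, -7.5000, 13.5000)


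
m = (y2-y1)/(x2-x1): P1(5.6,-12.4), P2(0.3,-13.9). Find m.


dy = -13.9 + 12.4 = -1.5
dx = 0.3 - 5.6 = -5.3
m = -1.5/(-5.3) = 0.2830

m = 0.2830


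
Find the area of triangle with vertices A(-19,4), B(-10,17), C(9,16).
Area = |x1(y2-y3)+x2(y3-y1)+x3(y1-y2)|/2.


-19*(17-16) = -19
-10*(16-4) = -120
9*(4-17) = -117
sum = -256
Area = |-256|/2 = 128.0000

128.0000 sq units


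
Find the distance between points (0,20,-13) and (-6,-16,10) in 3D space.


dx=-6, dy=-36, dz=23
d = sqrt(36+1296+529) = sqrt(1861) = 43.1393

43.1393


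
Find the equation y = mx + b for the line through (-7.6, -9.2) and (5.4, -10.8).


m = (-1.6)/(13.0) = -0.1231
b = y1 - m*x1 = -9.2 - (-1.6*(-7.6))/(13.0) = -9.2 - 0.9354 = -10.1354

y = -0.1231x - 10.1354


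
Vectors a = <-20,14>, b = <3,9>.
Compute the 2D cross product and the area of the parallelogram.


cross = -20*9 - 14*3 = -180 - 42 = -222
Parallelogram area = |-222| = 222

cross = -222, parallelogram area = 222


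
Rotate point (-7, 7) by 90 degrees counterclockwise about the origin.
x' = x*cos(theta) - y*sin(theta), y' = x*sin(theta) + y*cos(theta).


cos(90) = 0, sin(90) = 1
x' = -7*0 - 7*1 = -7
y' = -7*1 + 7*0 = -7

(-7, -7)


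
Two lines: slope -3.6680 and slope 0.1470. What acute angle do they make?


m1-m2 = -3.815
1+m1*m2 = 0.460804
tan(theta) = |-3.815/0.460804| = 8.279008
theta = arctan(|-3.815/0.460804|) = 83.1128 degrees (acute angle)

83.1128 degrees


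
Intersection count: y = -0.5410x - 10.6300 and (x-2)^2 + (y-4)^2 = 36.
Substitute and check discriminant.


Substitute y = -0.5410x - 10.6300: (x-2)^2 + (-0.5410x- 10.6300-4)^2 = 36
Expand to Ax^2 + Bx + C = 0, where b-k = -14.63
A = 1+m^2 = 1.292681
B = 2(m(b-k) - h) = 2(-0.5410*(-14.63) - 2) = 11.82966
C = h^2 + (b-k)^2 - r^2 = 4 + 214.0369 - 36 = 182.0369
disc = B^2-4AC = 139.9409 - 941.2626 = -801.3217
disc < 0

0 intersection points


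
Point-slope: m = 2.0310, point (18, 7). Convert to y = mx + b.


y - 7 = 2.0310(x - 18)
y = 2.0310x + 7 - 2.0310*18
y = 2.0310x - 29.5580

y = 2.0310x - 29.5580


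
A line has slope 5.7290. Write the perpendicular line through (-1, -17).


Perpendicular slope = -1/m1 = -1/5.7290 = -0.1746
b2 = y0 - m2*x0 = -17 - 1/5.7290 = -17 - 0.1746 = -17.1746

y = -0.1746x - 17.1746


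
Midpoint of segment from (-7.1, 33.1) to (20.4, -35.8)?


Mx = (-7.1 + 20.4)/2 = 13.3/2 = 6.6500
My = (33.1 - 35.8)/2 = -2.7/2 = -1.3500

(6.6500, -1.3500)


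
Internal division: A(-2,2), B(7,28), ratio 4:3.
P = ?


Px = (4*7 + 3*(-2))/7 = 22/7 = 3.1429
Py = (4*28 + 3*2)/7 = 118/7 = 16.8571

P = (3.1429, 16.8571)


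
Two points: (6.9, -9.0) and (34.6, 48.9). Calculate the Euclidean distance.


dx = 34.6 - 6.9 = 27.7
dy = 48.9 + 9.0 = 57.9
d = sqrt(767.29 + 3352.41) = sqrt(4119.7) = 64.1849

64.1849


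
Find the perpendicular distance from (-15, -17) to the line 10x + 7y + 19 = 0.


|10*(-15) + 7*(-17) + 19| = |-250| = 250
sqrt(100 + 49) = sqrt(149) = 12.2066
d = 250/sqrt(149) = 20.4808

20.4808


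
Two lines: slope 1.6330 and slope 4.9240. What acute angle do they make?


m1-m2 = -3.291
1+m1*m2 = 9.040892
tan(theta) = |-3.291/9.040892| = 0.364013
theta = arctan(|-3.291/9.040892|) = 20.0022 degrees (acute angle)

20.0022 degrees


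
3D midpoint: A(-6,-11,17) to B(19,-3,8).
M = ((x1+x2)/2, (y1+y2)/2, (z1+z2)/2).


Mx = (-6+19)/2 = 6.5000
My = (-11- 3)/2 = -7.0000
Mz = (17+8)/2 = 12.5000

M = (6.5000, -7.0000, 12.5000)


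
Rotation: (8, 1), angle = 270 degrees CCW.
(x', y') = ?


cos(270) = 0, sin(270) = -1
x' = 8*0 - 1*(-1) = 1
y' = 8*(-1) + 1*0 = -8

(1, -8)


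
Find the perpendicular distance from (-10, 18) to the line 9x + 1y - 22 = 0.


|9*(-10) + 1*18 - 22| = |-94| = 94
sqrt(81 + 1) = sqrt(82) = 9.0554
d = 94/sqrt(82) = 10.3806

10.3806


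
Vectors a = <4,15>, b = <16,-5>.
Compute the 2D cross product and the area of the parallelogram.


cross = 4*(-5) - 15*16 = -20 - 240 = -260
Parallelogram area = |-260| = 260

cross = -260, parallelogram area = 260


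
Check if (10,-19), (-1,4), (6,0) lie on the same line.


10*(4-0) - 1*(0+ 19) + 6*(-19-4)
= 40 - 19 - 138 = -117

No, not collinear (determinant = -117)


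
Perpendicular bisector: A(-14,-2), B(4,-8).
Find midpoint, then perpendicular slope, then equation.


Midpoint = (-5, -5)
Slope of AB = dy/dx = -6/18 = -0.3333
Perp slope = -dx/dy = 18/6 = 3.0000
b = My - (perp slope)*Mx = -5 + (18*(-5))/(-6) = -5 + 15.0000 = 10.0000

y = 3.0000x + 10.0000


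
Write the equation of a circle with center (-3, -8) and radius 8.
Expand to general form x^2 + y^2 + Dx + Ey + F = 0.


(x+ 3)^2 + (y+ 8)^2 = 8^2
D = -2h = 6, E = -2k = 16
F = h^2+k^2-r^2 = 9+64-64 = 9

x^2 + y^2 + 6x + 16y + 9 = 0


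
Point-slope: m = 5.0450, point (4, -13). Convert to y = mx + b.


y + 13 = 5.0450(x - 4)
y = 5.0450x - 13 - 5.0450*4
y = 5.0450x - 33.1800

y = 5.0450x - 33.1800


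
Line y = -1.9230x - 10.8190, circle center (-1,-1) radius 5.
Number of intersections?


Substitute y = -1.9230x - 10.8190: (x+ 1)^2 + (-1.9230x- 10.8190+ 1)^2 = 25
Expand to Ax^2 + Bx + C = 0, where b-k = -9.819
A = 1+m^2 = 4.697929
B = 2(m(b-k) - h) = 2(-1.9230*(-9.819) + 1) = 39.763874
C = h^2 + (b-k)^2 - r^2 = 1 + 96.412761 - 25 = 72.412761
disc = B^2-4AC = 1581.1657 - 1360.7600 = 220.4057
disc > 0

2 intersection points


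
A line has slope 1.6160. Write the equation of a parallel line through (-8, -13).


Parallel lines have equal slopes.
m2 = 1.6160
b2 = -13 - 1.6160*(-8) = -0.0720

y = 1.6160x - 0.0720


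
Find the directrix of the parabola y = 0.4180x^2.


a = 0.4180
1/(4a) = 0.5981
directrix: y = -0.5981 = -0.5981

y = -0.5981


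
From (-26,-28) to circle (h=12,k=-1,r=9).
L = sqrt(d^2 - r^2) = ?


d = sqrt((-26-12)^2 + (-28+ 1)^2) = sqrt(1444+729) = 46.6154
L = sqrt(2173.0000 - 81) = sqrt(2092.0000) = 45.7384

45.7384


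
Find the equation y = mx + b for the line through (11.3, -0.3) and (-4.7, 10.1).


m = (10.4)/(-16.0) = -0.6500
b = y1 - m*x1 = -0.3 - (10.4*11.3)/(-16.0) = -0.3 + 7.3450 = 7.0450

y = -0.6500x + 7.0450


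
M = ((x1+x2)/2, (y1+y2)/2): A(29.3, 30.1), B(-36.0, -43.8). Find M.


Mx = (29.3 - 36.0)/2 = -6.7/2 = -3.3500
My = (30.1 - 43.8)/2 = -13.7/2 = -6.8500

(-3.3500, -6.8500)


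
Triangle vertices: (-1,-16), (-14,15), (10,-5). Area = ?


-1*(15+ 5) = -20
-14*(-5+ 16) = -154
10*(-16-15) = -310
sum = -484
Area = |-484|/2 = 242.0000

242.0000 sq units


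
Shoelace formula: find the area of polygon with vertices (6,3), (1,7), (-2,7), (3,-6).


sum(xi*y_{i+1}) = 6*7 + 1*7 - 2*(-6) + 3*3 = 70
sum(yi*x_{i+1}) = 3*1 + 7*(-2) + 7*3 - 6*6 = -26
Area = |70 + 26|/2 = 96/2 = 48.0000

48.0000 sq units


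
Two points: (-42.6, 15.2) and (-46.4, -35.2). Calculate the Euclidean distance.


dx = -46.4 + 42.6 = -3.8
dy = -35.2 - 15.2 = -50.4
d = sqrt(14.44 + 2540.16) = sqrt(2554.6) = 50.5431

50.5431


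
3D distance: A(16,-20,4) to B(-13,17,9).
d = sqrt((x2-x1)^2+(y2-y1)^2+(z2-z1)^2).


dx=-29, dy=37, dz=5
d = sqrt(841+1369+25) = sqrt(2235) = 47.2758

47.2758


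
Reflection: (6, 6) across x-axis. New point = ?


Reflection rule for x-axis: (x, -y)
(6, 6) -> (6, -6)

(6, -6)


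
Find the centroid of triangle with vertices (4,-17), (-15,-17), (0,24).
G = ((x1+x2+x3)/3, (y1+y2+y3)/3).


Gx = (4- 15+0)/3 = -11/3 = -3.6667
Gy = (-17- 17+24)/3 = -10/3 = -3.3333

G = (-3.6667, -3.3333)


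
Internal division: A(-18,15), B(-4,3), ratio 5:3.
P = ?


Px = (5*(-4) + 3*(-18))/8 = -74/8 = -9.2500
Py = (5*3 + 3*15)/8 = 60/8 = 7.5000

P = (-9.2500, 7.5000)


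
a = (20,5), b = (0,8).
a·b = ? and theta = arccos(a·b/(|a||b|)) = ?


a·b = 20*0 + 5*8 = 0 + 40 = 40
|a| = sqrt(400+25) = 20.6155
|b| = sqrt(0+64) = 8.0000
cos(theta) = 40/(sqrt(425)*sqrt(64)) = 40/sqrt(27200) = 0.242536
theta = arccos(40/sqrt(27200)) = 75.9638 degrees

a·b = 40, theta = 75.9638 deg


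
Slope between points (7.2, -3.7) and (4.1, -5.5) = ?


dy = -5.5 + 3.7 = -1.8
dx = 4.1 - 7.2 = -3.1
m = -1.8/(-3.1) = 0.5806

m = 0.5806


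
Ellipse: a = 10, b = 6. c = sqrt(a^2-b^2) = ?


c^2 = 10^2 - 6^2 = 100 - 36 = 64
c = sqrt(64) = 8.0000

c = 8.0000


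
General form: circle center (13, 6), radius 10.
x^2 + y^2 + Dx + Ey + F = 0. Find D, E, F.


(x-13)^2 + (y-6)^2 = 10^2
D = -2h = -26, E = -2k = -12
F = h^2+k^2-r^2 = 169+36-100 = 105

D = -26, E = -12, F = 105


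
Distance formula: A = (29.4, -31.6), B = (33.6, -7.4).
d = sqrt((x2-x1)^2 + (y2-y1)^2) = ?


dx = 33.6 - 29.4 = 4.2
dy = -7.4 + 31.6 = 24.2
d = sqrt(17.64 + 585.64) = sqrt(603.28) = 24.5618

24.5618


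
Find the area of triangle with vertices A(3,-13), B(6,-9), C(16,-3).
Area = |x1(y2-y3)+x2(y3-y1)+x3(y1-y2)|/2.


3*(-9+ 3) = -18
6*(-3+ 13) = 60
16*(-13+ 9) = -64
sum = -22
Area = |-22|/2 = 11.0000

11.0000 sq units


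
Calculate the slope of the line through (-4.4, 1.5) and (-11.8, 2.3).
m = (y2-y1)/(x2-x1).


dy = 2.3 - 1.5 = 0.8
dx = -11.8 + 4.4 = -7.4
m = 0.8/(-7.4) = -0.1081

m = -0.1081


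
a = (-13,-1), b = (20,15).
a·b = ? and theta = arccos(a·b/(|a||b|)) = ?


a·b = -13*20 - 1*15 = -260 - 15 = -275
|a| = sqrt(169+1) = 13.0384
|b| = sqrt(400+225) = 25.0000
cos(theta) = -275/(sqrt(170)*sqrt(625)) = -275/sqrt(106250) = -0.843661
theta = arccos(-275/sqrt(106250)) = 147.5288 degrees

a·b = -275, theta = 147.5288 deg


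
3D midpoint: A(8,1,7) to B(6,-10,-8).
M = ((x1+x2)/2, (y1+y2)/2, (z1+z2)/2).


Mx = (8+6)/2 = 7.0000
My = (1- 10)/2 = -4.5000
Mz = (7- 8)/2 = -0.5000

M = (7.0000, -4.5000, -0.5000)


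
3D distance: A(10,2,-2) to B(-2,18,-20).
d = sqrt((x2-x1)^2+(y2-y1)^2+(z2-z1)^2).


dx=-12, dy=16, dz=-18
d = sqrt(144+256+324) = sqrt(724) = 26.9072

26.9072


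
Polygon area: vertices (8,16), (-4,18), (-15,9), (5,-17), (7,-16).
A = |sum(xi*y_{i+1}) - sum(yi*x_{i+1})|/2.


sum(xi*y_{i+1}) = 8*18 - 4*9 - 15*(-17) + 5*(-16) + 7*16 = 395
sum(yi*x_{i+1}) = 16*(-4) + 18*(-15) + 9*5 - 17*7 - 16*8 = -536
Area = |395 + 536|/2 = 931/2 = 465.5000

465.5000 sq units


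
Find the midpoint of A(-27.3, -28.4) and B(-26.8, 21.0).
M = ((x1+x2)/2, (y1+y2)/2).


Mx = (-27.3 - 26.8)/2 = -54.1/2 = -27.0500
My = (-28.4 + 21.0)/2 = -7.4/2 = -3.7000

(-27.0500, -3.7000)


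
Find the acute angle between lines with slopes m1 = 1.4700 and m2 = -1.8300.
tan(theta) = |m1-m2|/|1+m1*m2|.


m1-m2 = 3.3
1+m1*m2 = -1.6901
tan(theta) = |3.3/(-1.6901)| = 1.952547
theta = arctan(|3.3/(-1.6901)|) = 62.8807 degrees (acute angle)

62.8807 degrees


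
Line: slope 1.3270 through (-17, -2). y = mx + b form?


y + 2 = 1.3270(x + 17)
y = 1.3270x - 2 - 1.3270*(-17)
y = 1.3270x + 20.5590

y = 1.3270x + 20.5590


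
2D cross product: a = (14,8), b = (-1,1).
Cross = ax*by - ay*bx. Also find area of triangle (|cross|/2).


cross = 14*1 - 8*(-1) = 14 + 8 = 22
Triangle area = |22|/2 = 22/2 = 11.0000

cross = 22, triangle area = 11.0000


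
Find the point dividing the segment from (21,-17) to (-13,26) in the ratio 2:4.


Px = (2*(-13) + 4*21)/6 = 58/6 = 9.6667
Py = (2*26 + 4*(-17))/6 = -16/6 = -2.6667

P = (9.6667, -2.6667)


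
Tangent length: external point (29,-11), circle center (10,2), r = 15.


d = sqrt((29-10)^2 + (-11-2)^2) = sqrt(361+169) = 23.0217
L = sqrt(530.0000 - 225) = sqrt(305.0000) = 17.4642

17.4642


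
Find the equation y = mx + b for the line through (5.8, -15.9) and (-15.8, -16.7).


m = (-0.8)/(-21.6) = 0.0370
b = y1 - m*x1 = -15.9 - (-0.8*5.8)/(-21.6) = -15.9 - 0.2148 = -16.1148

y = 0.0370x - 16.1148


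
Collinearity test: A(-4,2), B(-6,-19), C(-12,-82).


-4*(-19+ 82) - 6*(-82-2) - 12*(2+ 19)
= -252 + 504 - 252 = 0

Yes, collinear (determinant = 0)


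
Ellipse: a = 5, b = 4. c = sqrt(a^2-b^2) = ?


c^2 = 5^2 - 4^2 = 25 - 16 = 9
c = sqrt(9) = 3.0000

c = 3.0000


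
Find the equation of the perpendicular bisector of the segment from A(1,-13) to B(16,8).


Midpoint = (8.5, -2.5)
Slope of AB = dy/dx = 21/15 = 1.4000
Perp slope = -dx/dy = -15/21 = -0.7143
b = My - (perp slope)*Mx = -2.5 + (15*8.5)/21 = -2.5 + 6.0714 = 3.5714

y = -0.7143x + 3.5714


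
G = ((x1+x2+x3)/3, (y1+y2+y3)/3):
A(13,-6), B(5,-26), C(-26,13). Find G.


Gx = (13+5- 26)/3 = -8/3 = -2.6667
Gy = (-6- 26+13)/3 = -19/3 = -6.3333

G = (-2.6667, -6.3333)


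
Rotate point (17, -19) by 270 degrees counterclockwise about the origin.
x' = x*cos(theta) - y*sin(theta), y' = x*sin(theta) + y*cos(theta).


cos(270) = 0, sin(270) = -1
x' = 17*0 + 19*(-1) = -19
y' = 17*(-1) - 19*0 = -17

(-19, -17)


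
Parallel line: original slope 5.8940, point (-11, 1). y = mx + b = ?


Parallel lines have equal slopes.
m2 = 5.8940
b2 = 1 - 5.8940*(-11) = 65.8340

y = 5.8940x + 65.8340


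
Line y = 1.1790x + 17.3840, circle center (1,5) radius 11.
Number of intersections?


Substitute y = 1.1790x + 17.3840: (x-1)^2 + (1.1790x+17.3840-5)^2 = 121
Expand to Ax^2 + Bx + C = 0, where b-k = 12.384
A = 1+m^2 = 2.390041
B = 2(m(b-k) - h) = 2(1.1790*12.384 - 1) = 27.201472
C = h^2 + (b-k)^2 - r^2 = 1 + 153.363456 - 121 = 33.363456
disc = B^2-4AC = 739.9201 - 318.9601 = 420.9600
disc > 0

2 intersection points


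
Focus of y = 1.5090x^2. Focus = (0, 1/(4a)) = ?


a = 1.5090
4a = 6.0360
focus = (0, 1/6.0360) = (0, 0.1657)

Focus = (0, 0.1657)


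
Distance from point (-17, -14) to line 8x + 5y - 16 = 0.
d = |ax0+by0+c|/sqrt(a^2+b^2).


|8*(-17) + 5*(-14) - 16| = |-222| = 222
sqrt(64 + 25) = sqrt(89) = 9.4340
d = 222/sqrt(89) = 23.5320

23.5320


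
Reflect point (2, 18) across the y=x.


Reflection rule for y=x: (y, x)
(2, 18) -> (18, 2)

(18, 2)


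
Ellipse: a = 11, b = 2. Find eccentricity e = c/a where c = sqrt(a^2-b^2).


c = sqrt(121-4) = sqrt(117) = 10.8167
e = c/a = sqrt(117)/11 = 0.9833

e = 0.9833


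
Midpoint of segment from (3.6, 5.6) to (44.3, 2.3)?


Mx = (3.6 + 44.3)/2 = 47.9/2 = 23.9500
My = (5.6 + 2.3)/2 = 7.9/2 = 3.9500

(23.9500, 3.9500)


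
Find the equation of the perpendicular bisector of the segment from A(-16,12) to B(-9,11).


Midpoint = (-12.5, 11.5)
Slope of AB = dy/dx = -1/7 = -0.1429
Perp slope = -dx/dy = 7/1 = 7.0000
b = My - (perp slope)*Mx = 11.5 + (7*(-12.5))/(-1) = 11.5 + 87.5000 = 99.0000

y = 7.0000x + 99.0000


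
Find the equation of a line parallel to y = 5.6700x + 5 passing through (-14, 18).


Parallel lines have equal slopes.
m2 = 5.6700
b2 = 18 - 5.6700*(-14) = 97.3800

y = 5.6700x + 97.3800


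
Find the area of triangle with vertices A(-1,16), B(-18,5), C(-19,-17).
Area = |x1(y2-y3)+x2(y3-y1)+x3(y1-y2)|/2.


-1*(5+ 17) = -22
-18*(-17-16) = 594
-19*(16-5) = -209
sum = 363
Area = |363|/2 = 181.5000

181.5000 sq units


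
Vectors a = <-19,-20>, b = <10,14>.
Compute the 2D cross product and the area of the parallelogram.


cross = -19*14 + 20*10 = -266 + 200 = -66
Parallelogram area = |-66| = 66

cross = -66, parallelogram area = 66


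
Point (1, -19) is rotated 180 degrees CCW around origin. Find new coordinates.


cos(180) = -1, sin(180) = 0
x' = 1*(-1) + 19*0 = -1
y' = 1*0 - 19*(-1) = 19

(-1, 19)


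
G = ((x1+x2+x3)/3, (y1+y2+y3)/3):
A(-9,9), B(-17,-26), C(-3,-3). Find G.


Gx = (-9- 17- 3)/3 = -29/3 = -9.6667
Gy = (9- 26- 3)/3 = -20/3 = -6.6667

G = (-9.6667, -6.6667)


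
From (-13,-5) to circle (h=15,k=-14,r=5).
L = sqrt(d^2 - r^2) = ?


d = sqrt((-13-15)^2 + (-5+ 14)^2) = sqrt(784+81) = 29.4109
L = sqrt(865.0000 - 25) = sqrt(840.0000) = 28.9828

28.9828


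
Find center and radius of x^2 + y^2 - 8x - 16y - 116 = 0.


h = -D/2 = 8/2 = 4
k = -E/2 = 16/2 = 8
r^2 = h^2 + k^2 - F = 16 + 64 + 116 = 196
r = 14

Center (4, 8), radius = 14


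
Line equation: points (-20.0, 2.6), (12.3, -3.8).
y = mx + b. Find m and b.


m = (-6.4)/(32.3) = -0.1981
b = y1 - m*x1 = 2.6 - (-6.4*(-20.0))/(32.3) = 2.6 - 3.9628 = -1.3628

y = -0.1981x - 1.3628


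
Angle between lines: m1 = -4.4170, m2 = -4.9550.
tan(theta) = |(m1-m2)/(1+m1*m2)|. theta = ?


m1-m2 = 0.538
1+m1*m2 = 22.886235
tan(theta) = |0.538/22.886235| = 0.023508
theta = arctan(|0.538/22.886235|) = 1.3466 degrees (acute angle)

1.3466 degrees


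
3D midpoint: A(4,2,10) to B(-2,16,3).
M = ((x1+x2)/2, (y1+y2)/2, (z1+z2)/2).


Mx = (4- 2)/2 = 1.0000
My = (2+16)/2 = 9.0000
Mz = (10+3)/2 = 6.5000

M = (1.0000, 9.0000, 6.5000)


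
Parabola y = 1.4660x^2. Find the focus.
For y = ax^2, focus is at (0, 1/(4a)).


a = 1.4660
4a = 5.8640
focus = (0, 1/5.8640) = (0, 0.1705)

Focus = (0, 0.1705)


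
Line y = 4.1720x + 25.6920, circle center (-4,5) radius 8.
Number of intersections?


Substitute y = 4.1720x + 25.6920: (x+ 4)^2 + (4.1720x+25.6920-5)^2 = 64
Expand to Ax^2 + Bx + C = 0, where b-k = 20.692
A = 1+m^2 = 18.405584
B = 2(m(b-k) - h) = 2(4.1720*20.692 + 4) = 180.654048
C = h^2 + (b-k)^2 - r^2 = 16 + 428.158864 - 64 = 380.158864
disc = B^2-4AC = 32635.8851 - 27988.1836 = 4647.7015
disc > 0

2 intersection points


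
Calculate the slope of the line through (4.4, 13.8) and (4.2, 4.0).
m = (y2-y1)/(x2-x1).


dy = 4.0 - 13.8 = -9.8
dx = 4.2 - 4.4 = -0.2
m = -9.8/(-0.2) = 49.0000

m = 49.0000


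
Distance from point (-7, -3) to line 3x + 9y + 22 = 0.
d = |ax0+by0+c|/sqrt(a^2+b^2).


|3*(-7) + 9*(-3) + 22| = |-26| = 26
sqrt(9 + 81) = sqrt(90) = 9.4868
d = 26/sqrt(90) = 2.7406

2.7406


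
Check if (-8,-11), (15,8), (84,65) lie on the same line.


-8*(8-65) + 15*(65+ 11) + 84*(-11-8)
= 456 + 1140 - 1596 = 0

Yes, collinear (determinant = 0)


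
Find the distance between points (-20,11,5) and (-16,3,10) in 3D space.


dx=4, dy=-8, dz=5
d = sqrt(16+64+25) = sqrt(105) = 10.2470

10.2470


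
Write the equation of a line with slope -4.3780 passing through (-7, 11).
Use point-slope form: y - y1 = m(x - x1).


y - 11 = -4.3780(x + 7)
y = -4.3780x + 11 + 4.3780*(-7)
y = -4.3780x - 19.6460

y = -4.3780x - 19.6460


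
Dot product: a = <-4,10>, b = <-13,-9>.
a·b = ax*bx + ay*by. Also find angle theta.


a·b = -4*(-13) + 10*(-9) = 52 - 90 = -38
|a| = sqrt(16+100) = 10.7703
|b| = sqrt(169+81) = 15.8114
cos(theta) = -38/(sqrt(116)*sqrt(250)) = -38/sqrt(29000) = -0.223144
theta = arccos(-38/sqrt(29000)) = 102.8937 degrees

a·b = -38, theta = 102.8937 deg


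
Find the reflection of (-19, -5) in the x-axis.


Reflection rule for x-axis: (x, -y)
(-19, -5) -> (-19, 5)

(-19, 5)


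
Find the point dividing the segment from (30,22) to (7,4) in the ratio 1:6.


Px = (1*7 + 6*30)/7 = 187/7 = 26.7143
Py = (1*4 + 6*22)/7 = 136/7 = 19.4286

P = (26.7143, 19.4286)


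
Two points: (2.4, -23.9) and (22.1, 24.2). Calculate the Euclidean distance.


dx = 22.1 - 2.4 = 19.7
dy = 24.2 + 23.9 = 48.1
d = sqrt(388.09 + 2313.61) = sqrt(2701.7) = 51.9779

51.9779


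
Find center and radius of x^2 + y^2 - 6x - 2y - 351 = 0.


h = -D/2 = 6/2 = 3
k = -E/2 = 2/2 = 1
r^2 = h^2 + k^2 - F = 9 + 1 + 351 = 361
r = 19

Center (3, 1), radius = 19


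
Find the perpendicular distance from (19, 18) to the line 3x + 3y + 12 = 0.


|3*19 + 3*18 + 12| = |123| = 123
sqrt(9 + 9) = sqrt(18) = 4.2426
d = 123/sqrt(18) = 28.9914

28.9914


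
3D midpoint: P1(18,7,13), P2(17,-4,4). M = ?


Mx = (18+17)/2 = 17.5000
My = (7- 4)/2 = 1.5000
Mz = (13+4)/2 = 8.5000

M = (17.5000, 1.5000, 8.5000)


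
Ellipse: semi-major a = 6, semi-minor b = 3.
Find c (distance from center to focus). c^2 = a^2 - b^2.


c^2 = 6^2 - 3^2 = 36 - 9 = 27
c = sqrt(27) = 5.1962

c = 5.1962


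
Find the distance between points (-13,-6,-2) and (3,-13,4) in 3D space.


dx=16, dy=-7, dz=6
d = sqrt(256+49+36) = sqrt(341) = 18.4662

18.4662


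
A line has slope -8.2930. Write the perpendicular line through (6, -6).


Perpendicular slope = -1/m1 = -1/(-8.2930) = 0.1206
b2 = y0 - m2*x0 = -6 + 6/(-8.2930) = -6 - 0.7235 = -6.7235

y = 0.1206x - 6.7235


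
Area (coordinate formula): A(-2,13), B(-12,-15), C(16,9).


-2*(-15-9) = 48
-12*(9-13) = 48
16*(13+ 15) = 448
sum = 544
Area = |544|/2 = 272.0000

272.0000 sq units


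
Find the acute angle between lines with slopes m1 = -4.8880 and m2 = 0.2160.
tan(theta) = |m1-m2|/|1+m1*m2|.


m1-m2 = -5.104
1+m1*m2 = -0.055808
tan(theta) = |-5.104/(-0.055808)| = 91.456422
theta = arctan(|-5.104/(-0.055808)|) = 89.3735 degrees (acute angle)

89.3735 degrees


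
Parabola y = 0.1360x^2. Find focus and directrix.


a = 0.1360
1/(4a) = 1.8382
Focus = (0, 1.8382)
Directrix: y = -1.8382

Focus = (0, 1.8382), Directrix: y = -1.8382


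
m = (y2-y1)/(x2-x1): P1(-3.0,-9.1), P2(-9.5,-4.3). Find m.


dy = -4.3 + 9.1 = 4.8
dx = -9.5 + 3.0 = -6.5
m = 4.8/(-6.5) = -0.7385

m = -0.7385


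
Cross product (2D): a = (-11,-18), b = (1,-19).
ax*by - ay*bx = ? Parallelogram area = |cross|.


cross = -11*(-19) + 18*1 = 209 + 18 = 227
Parallelogram area = |227| = 227

cross = 227, parallelogram area = 227


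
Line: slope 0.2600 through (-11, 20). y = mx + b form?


y - 20 = 0.2600(x + 11)
y = 0.2600x + 20 - 0.2600*(-11)
y = 0.2600x + 22.8600

y = 0.2600x + 22.8600


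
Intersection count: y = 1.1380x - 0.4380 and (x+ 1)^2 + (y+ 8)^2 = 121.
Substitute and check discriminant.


Substitute y = 1.1380x - 0.4380: (x+ 1)^2 + (1.1380x- 0.4380+ 8)^2 = 121
Expand to Ax^2 + Bx + C = 0, where b-k = 7.562
A = 1+m^2 = 2.295044
B = 2(m(b-k) - h) = 2(1.1380*7.562 + 1) = 19.211112
C = h^2 + (b-k)^2 - r^2 = 1 + 57.183844 - 121 = -62.816156
disc = B^2-4AC = 369.0668 + 576.6634 = 945.7302
disc > 0

2 intersection points


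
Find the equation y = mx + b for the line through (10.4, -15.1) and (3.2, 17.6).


m = (32.7)/(-7.2) = -4.5417
b = y1 - m*x1 = -15.1 - (32.7*10.4)/(-7.2) = -15.1 + 47.2333 = 32.1333

y = -4.5417x + 32.1333


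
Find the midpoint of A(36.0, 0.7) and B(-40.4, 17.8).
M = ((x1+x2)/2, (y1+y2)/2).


Mx = (36.0 - 40.4)/2 = -4.4/2 = -2.2000
My = (0.7 + 17.8)/2 = 18.5/2 = 9.2500

(-2.2000, 9.2500)


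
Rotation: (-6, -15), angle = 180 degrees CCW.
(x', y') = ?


cos(180) = -1, sin(180) = 0
x' = -6*(-1) + 15*0 = 6
y' = -6*0 - 15*(-1) = 15

(6, 15)


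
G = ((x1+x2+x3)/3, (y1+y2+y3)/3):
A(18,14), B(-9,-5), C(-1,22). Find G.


Gx = (18- 9- 1)/3 = 8/3 = 2.6667
Gy = (14- 5+22)/3 = 31/3 = 10.3333

G = (2.6667, 10.3333)


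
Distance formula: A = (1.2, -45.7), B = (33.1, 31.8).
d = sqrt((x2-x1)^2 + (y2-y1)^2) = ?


dx = 33.1 - 1.2 = 31.9
dy = 31.8 + 45.7 = 77.5
d = sqrt(1017.61 + 6006.25) = sqrt(7023.86) = 83.8085

83.8085


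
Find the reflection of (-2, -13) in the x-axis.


Reflection rule for x-axis: (x, -y)
(-2, -13) -> (-2, 13)

(-2, 13)


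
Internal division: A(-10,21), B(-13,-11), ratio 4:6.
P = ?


Px = (4*(-13) + 6*(-10))/10 = -112/10 = -11.2000
Py = (4*(-11) + 6*21)/10 = 82/10 = 8.2000

P = (-11.2000, 8.2000)


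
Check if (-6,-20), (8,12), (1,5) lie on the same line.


-6*(12-5) + 8*(5+ 20) + 1*(-20-12)
= -42 + 200 - 32 = 126

No, not collinear (determinant = 126)


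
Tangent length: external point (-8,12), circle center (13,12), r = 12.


d = sqrt((-8-13)^2 + (12-12)^2) = sqrt(441+0) = 21.0000
L = sqrt(441.0000 - 144) = sqrt(297.0000) = 17.2337

17.2337


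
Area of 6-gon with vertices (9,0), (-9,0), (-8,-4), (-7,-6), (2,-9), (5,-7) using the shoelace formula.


sum(xi*y_{i+1}) = 9*0 - 9*(-4) - 8*(-6) - 7*(-9) + 2*(-7) + 5*0 = 133
sum(yi*x_{i+1}) = 0*(-9) + 0*(-8) - 4*(-7) - 6*2 - 9*5 - 7*9 = -92
Area = |133 + 92|/2 = 225/2 = 112.5000

112.5000 sq units


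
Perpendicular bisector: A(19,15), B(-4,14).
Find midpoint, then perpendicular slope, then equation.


Midpoint = (7.5, 14.5)
Slope of AB = dy/dx = -1/(-23) = 0.0435
Perp slope = -dx/dy = -23/1 = -23.0000
b = My - (perp slope)*Mx = 14.5 + (-23*7.5)/(-1) = 14.5 + 172.5000 = 187.0000

y = -23.0000x + 187.0000


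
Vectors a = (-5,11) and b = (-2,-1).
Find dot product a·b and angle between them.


a·b = -5*(-2) + 11*(-1) = 10 - 11 = -1
|a| = sqrt(25+121) = 12.0830
|b| = sqrt(4+1) = 2.2361
cos(theta) = -1/(sqrt(146)*sqrt(5)) = -1/sqrt(730) = -0.037012
theta = arccos(-1/sqrt(730)) = 92.1211 degrees

a·b = -1, theta = 92.1211 deg


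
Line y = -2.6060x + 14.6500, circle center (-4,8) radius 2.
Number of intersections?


Substitute y = -2.6060x + 14.6500: (x+ 4)^2 + (-2.6060x+14.6500-8)^2 = 4
Expand to Ax^2 + Bx + C = 0, where b-k = 6.65
A = 1+m^2 = 7.791236
B = 2(m(b-k) - h) = 2(-2.6060*6.65 + 4) = -26.6598
C = h^2 + (b-k)^2 - r^2 = 16 + 44.2225 - 4 = 56.2225
disc = B^2-4AC = 710.7449 - 1752.1711 = -1041.4262
disc < 0

0 intersection points


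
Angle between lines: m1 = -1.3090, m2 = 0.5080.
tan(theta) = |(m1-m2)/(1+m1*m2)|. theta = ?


m1-m2 = -1.817
1+m1*m2 = 0.335028
tan(theta) = |-1.817/0.335028| = 5.423427
theta = arctan(|-1.817/0.335028|) = 79.5528 degrees (acute angle)

79.5528 degrees


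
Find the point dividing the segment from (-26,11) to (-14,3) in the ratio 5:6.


Px = (5*(-14) + 6*(-26))/11 = -226/11 = -20.5455
Py = (5*3 + 6*11)/11 = 81/11 = 7.3636

P = (-20.5455, 7.3636)


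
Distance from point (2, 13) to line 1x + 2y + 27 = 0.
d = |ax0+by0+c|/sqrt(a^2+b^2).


|1*2 + 2*13 + 27| = |55| = 55
sqrt(1 + 4) = sqrt(5) = 2.2361
d = 55/sqrt(5) = 24.5967

24.5967


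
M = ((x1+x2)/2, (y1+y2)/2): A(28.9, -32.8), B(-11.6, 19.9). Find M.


Mx = (28.9 - 11.6)/2 = 17.3/2 = 8.6500
My = (-32.8 + 19.9)/2 = -12.9/2 = -6.4500

(8.6500, -6.4500)


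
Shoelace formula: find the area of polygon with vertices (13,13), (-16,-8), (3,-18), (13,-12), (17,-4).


sum(xi*y_{i+1}) = 13*(-8) - 16*(-18) + 3*(-12) + 13*(-4) + 17*13 = 317
sum(yi*x_{i+1}) = 13*(-16) - 8*3 - 18*13 - 12*17 - 4*13 = -722
Area = |317 + 722|/2 = 1039/2 = 519.5000

519.5000 sq units


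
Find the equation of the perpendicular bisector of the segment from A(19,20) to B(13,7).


Midpoint = (16, 13.5)
Slope of AB = dy/dx = -13/(-6) = 2.1667
Perp slope = -dx/dy = -6/13 = -0.4615
b = My - (perp slope)*Mx = 13.5 + (-6*16)/(-13) = 13.5 + 7.3846 = 20.8846

y = -0.4615x + 20.8846


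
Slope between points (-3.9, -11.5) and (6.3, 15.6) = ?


dy = 15.6 + 11.5 = 27.1
dx = 6.3 + 3.9 = 10.2
m = 27.1/10.2 = 2.6569

m = 2.6569


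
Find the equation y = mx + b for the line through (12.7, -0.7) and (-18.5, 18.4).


m = (19.1)/(-31.2) = -0.6122
b = y1 - m*x1 = -0.7 - (19.1*12.7)/(-31.2) = -0.7 + 7.7747 = 7.0747

y = -0.6122x + 7.0747


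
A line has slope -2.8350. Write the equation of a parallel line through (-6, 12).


Parallel lines have equal slopes.
m2 = -2.8350
b2 = 12 + 2.8350*(-6) = -5.0100

y = -2.8350x - 5.0100


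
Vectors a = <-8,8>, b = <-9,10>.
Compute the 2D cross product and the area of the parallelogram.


cross = -8*10 - 8*(-9) = -80 + 72 = -8
Parallelogram area = |-8| = 8

cross = -8, parallelogram area = 8


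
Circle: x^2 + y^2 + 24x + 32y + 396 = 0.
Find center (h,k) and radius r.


h = -D/2 = -24/2 = -12
k = -E/2 = -32/2 = -16
r^2 = h^2 + k^2 - F = 144 + 256 - 396 = 4
r = 2

Center (-12, -16), radius = 2


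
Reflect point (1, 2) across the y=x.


Reflection rule for y=x: (y, x)
(1, 2) -> (2, 1)

(2, 1)


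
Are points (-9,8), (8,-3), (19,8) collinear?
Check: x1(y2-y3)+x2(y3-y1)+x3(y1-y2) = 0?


-9*(-3-8) + 8*(8-8) + 19*(8+ 3)
= 99 + 0 + 209 = 308

No, not collinear (determinant = 308)


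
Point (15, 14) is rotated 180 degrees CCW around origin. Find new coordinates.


cos(180) = -1, sin(180) = 0
x' = 15*(-1) - 14*0 = -15
y' = 15*0 + 14*(-1) = -14

(-15, -14)


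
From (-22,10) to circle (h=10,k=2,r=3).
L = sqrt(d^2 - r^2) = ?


d = sqrt((-22-10)^2 + (10-2)^2) = sqrt(1024+64) = 32.9848
L = sqrt(1088.0000 - 9) = sqrt(1079.0000) = 32.8481

32.8481


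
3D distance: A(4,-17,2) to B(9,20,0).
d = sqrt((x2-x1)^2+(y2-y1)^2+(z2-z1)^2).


dx=5, dy=37, dz=-2
d = sqrt(25+1369+4) = sqrt(1398) = 37.3898

37.3898


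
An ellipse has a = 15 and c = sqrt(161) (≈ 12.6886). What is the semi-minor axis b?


b^2 = 15^2 - (sqrt(161))^2 = 225 - 161 = 64
b = sqrt(64) = 8

b = 8


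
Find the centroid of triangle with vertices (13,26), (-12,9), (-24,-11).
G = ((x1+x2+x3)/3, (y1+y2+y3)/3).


Gx = (13- 12- 24)/3 = -23/3 = -7.6667
Gy = (26+9- 11)/3 = 24/3 = 8.0000

G = (-7.6667, 8.0000)


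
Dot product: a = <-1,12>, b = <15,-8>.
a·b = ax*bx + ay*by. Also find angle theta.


a·b = -1*15 + 12*(-8) = -15 - 96 = -111
|a| = sqrt(1+144) = 12.0416
|b| = sqrt(225+64) = 17.0000
cos(theta) = -111/(sqrt(145)*sqrt(289)) = -111/sqrt(41905) = -0.542238
theta = arccos(-111/sqrt(41905)) = 122.8361 degrees

a·b = -111, theta = 122.8361 deg


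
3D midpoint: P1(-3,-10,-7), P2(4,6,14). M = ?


Mx = (-3+4)/2 = 0.5000
My = (-10+6)/2 = -2.0000
Mz = (-7+14)/2 = 3.5000

M = (0.5000, -2.0000, 3.5000)


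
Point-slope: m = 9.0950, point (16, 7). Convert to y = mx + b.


y - 7 = 9.0950(x - 16)
y = 9.0950x + 7 - 9.0950*16
y = 9.0950x - 138.5200

y = 9.0950x - 138.5200


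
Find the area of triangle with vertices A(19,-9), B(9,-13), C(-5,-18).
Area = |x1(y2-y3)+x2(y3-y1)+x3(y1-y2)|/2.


19*(-13+ 18) = 95
9*(-18+ 9) = -81
-5*(-9+ 13) = -20
sum = -6
Area = |-6|/2 = 3.0000

3.0000 sq units


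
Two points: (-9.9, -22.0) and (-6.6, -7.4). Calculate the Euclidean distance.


dx = -6.6 + 9.9 = 3.3
dy = -7.4 + 22.0 = 14.6
d = sqrt(10.89 + 213.16) = sqrt(224.05) = 14.9683

14.9683


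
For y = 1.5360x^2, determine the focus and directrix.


a = 1.5360
1/(4a) = 0.1628
Focus = (0, 0.1628)
Directrix: y = -0.1628

Focus = (0, 0.1628), Directrix: y = -0.1628


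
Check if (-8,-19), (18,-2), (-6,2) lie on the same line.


-8*(-2-2) + 18*(2+ 19) - 6*(-19+ 2)
= 32 + 378 + 102 = 512

No, not collinear (determinant = 512)


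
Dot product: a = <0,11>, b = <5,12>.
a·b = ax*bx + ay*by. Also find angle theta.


a·b = 0*5 + 11*12 = 0 + 132 = 132
|a| = sqrt(0+121) = 11.0000
|b| = sqrt(25+144) = 13.0000
cos(theta) = 132/(sqrt(121)*sqrt(169)) = 132/sqrt(20449) = 0.923077
theta = arccos(132/sqrt(20449)) = 22.6199 degrees

a·b = 132, theta = 22.6199 deg


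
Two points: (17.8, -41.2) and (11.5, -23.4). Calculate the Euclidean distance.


dx = 11.5 - 17.8 = -6.3
dy = -23.4 + 41.2 = 17.8
d = sqrt(39.69 + 316.84) = sqrt(356.53) = 18.8820

18.8820


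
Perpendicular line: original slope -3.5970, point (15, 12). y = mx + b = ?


Perpendicular slope = -1/m1 = -1/(-3.5970) = 0.2780
b2 = y0 - m2*x0 = 12 + 15/(-3.5970) = 12 - 4.1701 = 7.8299

y = 0.2780x + 7.8299


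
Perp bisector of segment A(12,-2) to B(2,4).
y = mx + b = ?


Midpoint = (7, 1)
Slope of AB = dy/dx = 6/(-10) = -0.6000
Perp slope = -dx/dy = 10/6 = 1.6667
b = My - (perp slope)*Mx = 1 + (-10*7)/6 = 1 - 11.6667 = -10.6667

y = 1.6667x - 10.6667


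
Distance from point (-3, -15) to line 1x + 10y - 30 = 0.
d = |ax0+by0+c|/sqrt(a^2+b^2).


|1*(-3) + 10*(-15) - 30| = |-183| = 183
sqrt(1 + 100) = sqrt(101) = 10.0499
d = 183/sqrt(101) = 18.2092

18.2092


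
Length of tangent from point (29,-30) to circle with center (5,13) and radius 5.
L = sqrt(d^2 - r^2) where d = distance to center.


d = sqrt((29-5)^2 + (-30-13)^2) = sqrt(576+1849) = 49.2443
L = sqrt(2425.0000 - 25) = sqrt(2400.0000) = 48.9898

48.9898


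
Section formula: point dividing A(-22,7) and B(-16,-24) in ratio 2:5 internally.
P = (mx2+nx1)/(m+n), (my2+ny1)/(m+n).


Px = (2*(-16) + 5*(-22))/7 = -142/7 = -20.2857
Py = (2*(-24) + 5*7)/7 = -13/7 = -1.8571

P = (-20.2857, -1.8571)


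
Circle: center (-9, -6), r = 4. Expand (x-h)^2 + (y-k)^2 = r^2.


(x+ 9)^2 + (y+ 6)^2 = 4^2
D = -2h = 18, E = -2k = 12
F = h^2+k^2-r^2 = 81+36-16 = 101

x^2 + y^2 + 18x + 12y + 101 = 0
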